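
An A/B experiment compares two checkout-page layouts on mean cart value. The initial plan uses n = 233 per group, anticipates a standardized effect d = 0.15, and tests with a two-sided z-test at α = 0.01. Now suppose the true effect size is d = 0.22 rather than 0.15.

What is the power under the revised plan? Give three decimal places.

With d = 0.22: δ = d·√(n/2) = 0.22 × √(233/2) = 2.3746. Critical value z_{0.005} = 2.576.
Revised power = Φ(δ − 2.576) + Φ(−δ − 2.576) = Φ(-0.201) + Φ(-4.950) = 0.4202 + 0.0000 = 0.4202.

Power ≈ 0.420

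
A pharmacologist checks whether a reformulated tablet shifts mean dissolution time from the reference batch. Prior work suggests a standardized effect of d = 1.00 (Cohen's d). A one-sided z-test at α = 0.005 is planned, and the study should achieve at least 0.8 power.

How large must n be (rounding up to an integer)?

n = 12

Set Φ(δ − 2.576) = 0.8; then δ − 2.576 = Φ⁻¹(0.8) = 0.842, giving δ = 3.417.
δ = d·√n ⇒ n = (δ/d)² = (3.417 / 1.00)² = 11.68.
Round up to the next whole unit.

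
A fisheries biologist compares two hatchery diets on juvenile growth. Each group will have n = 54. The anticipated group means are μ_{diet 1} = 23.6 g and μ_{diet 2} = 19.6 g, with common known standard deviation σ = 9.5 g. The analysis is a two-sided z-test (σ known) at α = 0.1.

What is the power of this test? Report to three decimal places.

Standardized effect: d = |μ_{diet 1} − μ_{diet 2}| / σ = |23.6 − 19.6| / 9.5 = 0.4211
Noncentrality parameter: δ = d·√(n/2) = 0.4211 × √(54/2) = 2.1879
Two-sided α = 0.1 → critical value z_{0.05} = 1.645.
Power = Φ(δ − 1.645) + Φ(−δ − 1.645) = Φ(0.543) + Φ(-3.833) = 0.7064 + 0.0001 = 0.7065.

Power ≈ 0.706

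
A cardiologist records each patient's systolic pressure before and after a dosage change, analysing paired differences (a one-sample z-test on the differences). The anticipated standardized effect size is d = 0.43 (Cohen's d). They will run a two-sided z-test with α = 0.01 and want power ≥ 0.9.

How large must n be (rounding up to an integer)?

n = 81

For power 0.9 need Φ(δ − z_{0.005}) = 0.9, so δ = z_{0.005} + z_{0.10} = 2.576 + 1.282 = 3.857.
(For δ > 0 the lower-tail rejection region contributes negligibly to power, so the one-term inversion is standard.)
δ = d·√n ⇒ n = (δ/d)² = (3.857 / 0.43)² = 80.47.
Round up to the next whole unit.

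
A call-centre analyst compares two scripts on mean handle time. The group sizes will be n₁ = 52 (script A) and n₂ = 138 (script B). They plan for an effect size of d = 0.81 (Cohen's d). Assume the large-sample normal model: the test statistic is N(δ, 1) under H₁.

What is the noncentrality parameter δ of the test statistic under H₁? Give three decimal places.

The noncentrality parameter scales effect size by the design's sample-size factor: δ = d / √(1/n₁ + 1/n₂) = 0.81 / √(1/52 + 1/138) = 4.9779

δ ≈ 4.978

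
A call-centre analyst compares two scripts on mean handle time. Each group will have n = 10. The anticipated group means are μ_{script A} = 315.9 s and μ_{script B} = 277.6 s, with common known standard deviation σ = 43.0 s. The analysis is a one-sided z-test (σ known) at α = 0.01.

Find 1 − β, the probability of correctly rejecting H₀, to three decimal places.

Power ≈ 0.369

Standardized effect: d = |μ_{script A} − μ_{script B}| / σ = |315.9 − 277.6| / 43.0 = 0.8907
Noncentrality parameter: δ = d·√(n/2) = 0.8907 × √(10/2) = 1.9917
One-sided α = 0.01 → critical value z_{0.01} = 2.326.
Power = Φ(δ − 2.326) = Φ(-0.335) = 0.3689.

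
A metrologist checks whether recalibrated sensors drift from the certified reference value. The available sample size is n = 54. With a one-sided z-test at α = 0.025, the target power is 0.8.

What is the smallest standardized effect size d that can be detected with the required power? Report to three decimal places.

Required noncentrality: δ = z_{0.025} + z_{0.20} = 1.960 + 0.842 = 2.802.
δ = d·√n ⇒ d = δ/√n = 2.802/√54 = 0.3812.

d ≈ 0.381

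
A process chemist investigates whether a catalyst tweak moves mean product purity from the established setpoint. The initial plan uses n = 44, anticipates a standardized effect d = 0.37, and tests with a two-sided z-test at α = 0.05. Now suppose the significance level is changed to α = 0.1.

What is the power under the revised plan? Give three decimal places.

Power ≈ 0.791

δ = d·√n = 0.37 × √44 = 2.4543 (unchanged). New critical value: z_{0.05} = 1.645.
Revised power = Φ(δ − 1.645) + Φ(−δ − 1.645) = Φ(0.809) + Φ(-4.099) = 0.7909 + 0.0000 = 0.7909.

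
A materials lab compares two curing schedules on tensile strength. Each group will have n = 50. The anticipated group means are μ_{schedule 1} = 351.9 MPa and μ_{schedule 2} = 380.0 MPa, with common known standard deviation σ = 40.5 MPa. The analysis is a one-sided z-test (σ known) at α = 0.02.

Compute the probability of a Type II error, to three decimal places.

β ≈ 0.078

Standardized effect: d = |μ_{schedule 1} − μ_{schedule 2}| / σ = |351.9 − 380.0| / 40.5 = 0.6938
Noncentrality parameter: δ = d·√(n/2) = 0.6938 × √(50/2) = 3.4691
Critical value for a one-sided test at α = 0.02: z_α = 2.054.
Power = Φ(δ − 2.054) = Φ(1.415) = 0.9215.
Type II error: β = 1 − power = 1 − 0.9215 = 0.0785.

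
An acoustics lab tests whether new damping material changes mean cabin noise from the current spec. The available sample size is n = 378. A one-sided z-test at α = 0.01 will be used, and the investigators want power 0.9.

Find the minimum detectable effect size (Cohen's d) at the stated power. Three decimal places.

Need Φ(δ − 2.326) = 0.9, so δ = 2.326 + 1.282 = 3.608.
δ = d·√n ⇒ d = δ/√n = 3.608/√378 = 0.1856.

d ≈ 0.186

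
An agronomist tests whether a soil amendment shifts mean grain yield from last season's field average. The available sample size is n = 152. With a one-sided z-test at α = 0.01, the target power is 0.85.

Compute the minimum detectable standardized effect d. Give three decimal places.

d ≈ 0.273

Required noncentrality: δ = z_{0.01} + z_{0.15} = 2.326 + 1.036 = 3.363.
δ = d·√n ⇒ d = δ/√n = 3.363/√152 = 0.2728.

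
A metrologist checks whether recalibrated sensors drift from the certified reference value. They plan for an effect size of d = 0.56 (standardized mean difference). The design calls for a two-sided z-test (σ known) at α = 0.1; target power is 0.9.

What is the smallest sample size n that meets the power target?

n = 28

Set Φ(δ − 1.645) = 0.9; then δ − 1.645 = Φ⁻¹(0.9) = 1.282, giving δ = 2.926.
(Ignoring the negligible lower-tail rejection probability gives the usual closed-form inversion.)
δ = d·√n ⇒ n = (δ/d)² = (2.926 / 0.56)² = 27.31.
Round up to the next whole unit.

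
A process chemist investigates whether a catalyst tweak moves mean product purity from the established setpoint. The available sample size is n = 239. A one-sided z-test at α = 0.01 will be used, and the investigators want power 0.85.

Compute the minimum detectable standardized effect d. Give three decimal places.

Required noncentrality: δ = z_{0.01} + z_{0.15} = 2.326 + 1.036 = 3.363.
δ = d·√n ⇒ d = δ/√n = 3.363/√239 = 0.2175.

d ≈ 0.218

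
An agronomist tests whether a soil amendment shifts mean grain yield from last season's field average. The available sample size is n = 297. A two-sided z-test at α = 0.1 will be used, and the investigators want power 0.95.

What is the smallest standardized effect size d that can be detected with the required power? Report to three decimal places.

d ≈ 0.191

Required noncentrality: δ = z_{0.05} + z_{0.05} = 1.645 + 1.645 = 3.290.
(The second rejection-region term Φ(−δ − z_{α/2}) is negligible and dropped.)
δ = d·√n ⇒ d = δ/√n = 3.290/√297 = 0.1909.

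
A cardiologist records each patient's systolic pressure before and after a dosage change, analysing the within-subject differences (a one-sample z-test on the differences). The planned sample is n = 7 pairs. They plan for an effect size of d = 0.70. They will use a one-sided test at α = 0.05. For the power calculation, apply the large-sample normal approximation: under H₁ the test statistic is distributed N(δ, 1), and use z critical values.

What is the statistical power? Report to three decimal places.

Noncentrality parameter: δ = d·√n = 0.70 × √7 = 1.8520
Critical value for a one-sided test at α = 0.05: z_α = 1.645.
Power = Φ(δ − 1.645) = Φ(0.207) = 0.5821.

Power ≈ 0.582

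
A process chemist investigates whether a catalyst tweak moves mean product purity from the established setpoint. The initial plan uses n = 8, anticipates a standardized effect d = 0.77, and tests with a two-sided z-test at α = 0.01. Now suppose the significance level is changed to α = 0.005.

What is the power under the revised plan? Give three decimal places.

δ = d·√n = 0.77 × √8 = 2.1779 (unchanged). New critical value: z_{0.0025} = 2.807.
Revised power = Φ(δ − 2.807) + Φ(−δ − 2.807) = Φ(-0.629) + Φ(-4.985) = 0.2646 + 0.0000 = 0.2646.

Power ≈ 0.265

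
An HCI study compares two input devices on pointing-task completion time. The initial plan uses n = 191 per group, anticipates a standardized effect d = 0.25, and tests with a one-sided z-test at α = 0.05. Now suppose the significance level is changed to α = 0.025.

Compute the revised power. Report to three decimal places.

δ = d·√(n/2) = 0.25 × √(191/2) = 2.4431 (unchanged). New critical value: z_{0.025} = 1.960.
Revised power = Φ(δ − 1.960) = Φ(0.483) = 0.6855.

Power ≈ 0.686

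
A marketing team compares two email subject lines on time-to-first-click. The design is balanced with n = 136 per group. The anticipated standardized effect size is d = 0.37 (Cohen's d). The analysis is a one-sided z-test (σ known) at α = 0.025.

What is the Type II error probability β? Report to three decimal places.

β ≈ 0.138

Noncentrality parameter: δ = d·√(n/2) = 0.37 × √(136/2) = 3.0511
Critical value for a one-sided test at α = 0.025: z_α = 1.960.
Power = P(Z > 1.960 − δ) = Φ(1.091) = 0.8624.
Type II error: β = 1 − power = 1 − 0.8624 = 0.1376.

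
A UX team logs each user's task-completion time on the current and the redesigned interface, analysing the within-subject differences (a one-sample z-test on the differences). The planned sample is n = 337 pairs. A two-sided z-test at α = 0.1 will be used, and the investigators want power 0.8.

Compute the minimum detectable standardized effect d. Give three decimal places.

Need Φ(δ − 1.645) = 0.8, so δ = 1.645 + 0.842 = 2.486.
(The second rejection-region term Φ(−δ − z_{α/2}) is negligible and dropped.)
δ = d·√n ⇒ d = δ/√n = 2.486/√337 = 0.1354.

d ≈ 0.135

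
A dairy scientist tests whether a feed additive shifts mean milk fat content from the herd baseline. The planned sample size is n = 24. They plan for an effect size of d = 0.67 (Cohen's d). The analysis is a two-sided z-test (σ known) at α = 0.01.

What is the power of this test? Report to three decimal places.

Noncentrality parameter: δ = d·√n = 0.67 × √24 = 3.2823
Critical value for a two-sided test at α = 0.01: z_{α/2} = 2.576.
Power = Φ(δ − 2.576) + Φ(−δ − 2.576) = Φ(0.706) + Φ(-5.858) = 0.7601 + 0.0000 = 0.7601.

Power ≈ 0.760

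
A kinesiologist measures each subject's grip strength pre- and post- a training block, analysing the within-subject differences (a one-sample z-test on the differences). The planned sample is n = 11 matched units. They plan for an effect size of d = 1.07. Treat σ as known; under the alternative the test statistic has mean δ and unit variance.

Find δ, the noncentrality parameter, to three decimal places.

δ = d·√n = 1.07 × √11 = 3.5488

δ ≈ 3.549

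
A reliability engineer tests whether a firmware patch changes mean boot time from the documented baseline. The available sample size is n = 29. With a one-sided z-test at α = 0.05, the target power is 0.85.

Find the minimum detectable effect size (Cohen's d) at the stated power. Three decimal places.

Need Φ(δ − 1.645) = 0.85, so δ = 1.645 + 1.036 = 2.681.
δ = d·√n ⇒ d = δ/√n = 2.681/√29 = 0.4979.

d ≈ 0.498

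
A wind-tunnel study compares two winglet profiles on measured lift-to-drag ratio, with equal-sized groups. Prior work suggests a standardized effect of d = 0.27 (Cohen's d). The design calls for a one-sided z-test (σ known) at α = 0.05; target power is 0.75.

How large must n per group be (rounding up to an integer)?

n = 148 per group

Set Φ(δ − 1.645) = 0.75; then δ − 1.645 = Φ⁻¹(0.75) = 0.674, giving δ = 2.319.
δ = d·√(n/2) ⇒ n = 2(δ/d)² = 2 × (2.319 / 0.27)² = 147.58.
Rounding up, n = 148 per group.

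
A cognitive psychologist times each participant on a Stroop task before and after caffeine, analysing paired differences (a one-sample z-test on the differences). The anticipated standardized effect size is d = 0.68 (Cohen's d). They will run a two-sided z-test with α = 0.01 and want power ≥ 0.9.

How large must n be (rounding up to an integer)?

n = 33

Set Φ(δ − 2.576) = 0.9; then δ − 2.576 = Φ⁻¹(0.9) = 1.282, giving δ = 3.857.
(For δ > 0 the lower-tail rejection region contributes negligibly to power, so the one-term inversion is standard.)
δ = d·√n ⇒ n = (δ/d)² = (3.857 / 0.68)² = 32.18.
Round up to the next whole unit.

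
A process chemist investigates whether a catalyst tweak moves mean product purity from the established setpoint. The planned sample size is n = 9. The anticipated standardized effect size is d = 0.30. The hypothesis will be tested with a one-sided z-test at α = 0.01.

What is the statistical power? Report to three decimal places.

Noncentrality parameter: δ = d·√n = 0.30 × √9 = 0.9000
One-sided α = 0.01 → critical value z_{0.01} = 2.326.
Power = P(Z > 2.326 − δ) = Φ(-1.426) = 0.0769.

Power ≈ 0.077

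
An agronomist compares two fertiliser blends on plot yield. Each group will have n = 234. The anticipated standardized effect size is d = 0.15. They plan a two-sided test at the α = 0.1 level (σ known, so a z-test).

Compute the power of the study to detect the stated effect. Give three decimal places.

Noncentrality parameter: δ = d·√(n/2) = 0.15 × √(234/2) = 1.6225
Critical value for a two-sided test at α = 0.1: z_{α/2} = 1.645.
Power = Φ(δ − 1.645) + Φ(−δ − 1.645) = Φ(-0.022) + Φ(-3.267) = 0.4911 + 0.0005 = 0.4916.

Power ≈ 0.492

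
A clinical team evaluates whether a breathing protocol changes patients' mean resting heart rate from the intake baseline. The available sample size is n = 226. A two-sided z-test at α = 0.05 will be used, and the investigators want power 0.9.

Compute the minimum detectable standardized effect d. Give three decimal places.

Required noncentrality: δ = z_{0.025} + z_{0.10} = 1.960 + 1.282 = 3.242.
(Lower-tail contribution to power is negligible for δ > 0.)
δ = d·√n ⇒ d = δ/√n = 3.242/√226 = 0.2156.

d ≈ 0.216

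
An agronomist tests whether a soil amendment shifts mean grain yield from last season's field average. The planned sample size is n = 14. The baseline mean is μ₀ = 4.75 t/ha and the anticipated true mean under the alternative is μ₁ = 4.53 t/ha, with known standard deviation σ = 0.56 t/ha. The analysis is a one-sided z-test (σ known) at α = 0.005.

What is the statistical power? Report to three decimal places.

Standardized effect: d = |μ₁ − μ₀| / σ = |4.53 − 4.75| / 0.56 = 0.3929
Noncentrality parameter: δ = d·√n = 0.3929 × √14 = 1.4699
Critical value for a one-sided test at α = 0.005: z_α = 2.576.
Power = Φ(δ − 2.576) = Φ(-1.106) = 0.1344.

Power ≈ 0.134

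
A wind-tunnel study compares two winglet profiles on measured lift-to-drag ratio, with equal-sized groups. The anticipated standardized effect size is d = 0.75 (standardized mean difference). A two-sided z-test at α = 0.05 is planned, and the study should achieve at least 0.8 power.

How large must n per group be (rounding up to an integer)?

For power 0.8 need Φ(δ − z_{0.025}) = 0.8, so δ = z_{0.025} + z_{0.20} = 1.960 + 0.842 = 2.802.
(The Φ(−δ − z_{α/2}) term is vanishingly small for δ > 0 and is dropped in the standard sample-size formula.)
δ = d·√(n/2) ⇒ n = 2(δ/d)² = 2 × (2.802 / 0.75)² = 27.91.
Round up to the next whole unit.

n = 28 per group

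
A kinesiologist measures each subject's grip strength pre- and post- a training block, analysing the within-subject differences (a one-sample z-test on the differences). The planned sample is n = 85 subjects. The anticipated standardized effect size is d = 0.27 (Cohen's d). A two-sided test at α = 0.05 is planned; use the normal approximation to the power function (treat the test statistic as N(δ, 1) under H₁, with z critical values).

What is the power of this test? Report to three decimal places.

Power ≈ 0.702

Noncentrality parameter: δ = d·√n = 0.27 × √85 = 2.4893
Two-sided α = 0.05 → critical value z_{0.025} = 1.960.
Power = Φ(δ − 1.960) + Φ(−δ − 1.960) = Φ(0.529) + Φ(-4.449) = 0.7017 + 0.0000 = 0.7017.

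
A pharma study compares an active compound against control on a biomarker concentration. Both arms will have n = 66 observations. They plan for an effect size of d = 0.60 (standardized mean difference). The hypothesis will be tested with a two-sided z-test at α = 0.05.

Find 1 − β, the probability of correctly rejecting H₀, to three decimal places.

Power ≈ 0.931

Noncentrality parameter: δ = d·√(n/2) = 0.60 × √(66/2) = 3.4467
Two-sided α = 0.05 → critical value z_{0.025} = 1.960.
Power = Φ(δ − 1.960) + Φ(−δ − 1.960) = Φ(1.487) + Φ(-5.407) = 0.9315 + 0.0000 = 0.9315.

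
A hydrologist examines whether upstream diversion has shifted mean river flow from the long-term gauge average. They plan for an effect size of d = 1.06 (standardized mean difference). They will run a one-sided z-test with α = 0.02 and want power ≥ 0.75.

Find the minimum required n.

n = 7

Set Φ(δ − 2.054) = 0.75; then δ − 2.054 = Φ⁻¹(0.75) = 0.674, giving δ = 2.728.
δ = d·√n ⇒ n = (δ/d)² = (2.728 / 1.06)² = 6.62.
Rounding up, n = 7.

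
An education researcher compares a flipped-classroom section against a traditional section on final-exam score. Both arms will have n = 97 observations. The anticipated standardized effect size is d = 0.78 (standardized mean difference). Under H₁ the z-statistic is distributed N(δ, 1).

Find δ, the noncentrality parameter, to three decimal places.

δ ≈ 5.432

δ = d·√(n/2) = 0.78 × √(97/2) = 5.4321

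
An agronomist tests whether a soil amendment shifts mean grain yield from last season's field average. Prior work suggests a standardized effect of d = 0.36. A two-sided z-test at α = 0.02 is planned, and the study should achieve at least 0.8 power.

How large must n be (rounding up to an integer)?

n = 78

Set Φ(δ − 2.326) = 0.8; then δ − 2.326 = Φ⁻¹(0.8) = 0.842, giving δ = 3.168.
(The Φ(−δ − z_{α/2}) term is vanishingly small for δ > 0 and is dropped in the standard sample-size formula.)
δ = d·√n ⇒ n = (δ/d)² = (3.168 / 0.36)² = 77.44.
Round up to the next whole unit.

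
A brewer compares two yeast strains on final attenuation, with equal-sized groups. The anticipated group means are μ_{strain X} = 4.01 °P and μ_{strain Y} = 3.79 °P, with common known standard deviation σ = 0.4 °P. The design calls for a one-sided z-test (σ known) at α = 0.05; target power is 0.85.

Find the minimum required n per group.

n = 48 per group

Standardized effect: d = |μ_{strain X} − μ_{strain Y}| / σ = |4.01 − 3.79| / 0.4 = 0.5500
Set Φ(δ − 1.645) = 0.85; then δ − 1.645 = Φ⁻¹(0.85) = 1.036, giving δ = 2.681.
δ = d·√(n/2) ⇒ n = 2(δ/d)² = 2 × (2.681 / 0.5500)² = 47.53.
Round up to the next whole unit.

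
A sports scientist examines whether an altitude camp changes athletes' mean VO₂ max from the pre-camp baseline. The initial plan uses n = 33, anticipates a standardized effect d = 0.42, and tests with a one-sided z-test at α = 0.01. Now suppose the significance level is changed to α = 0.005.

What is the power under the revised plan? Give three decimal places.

Power ≈ 0.435

δ = d·√n = 0.42 × √33 = 2.4127 (unchanged). New critical value: z_{0.005} = 2.576.
Revised power = Φ(δ − 2.576) = Φ(-0.163) = 0.4352.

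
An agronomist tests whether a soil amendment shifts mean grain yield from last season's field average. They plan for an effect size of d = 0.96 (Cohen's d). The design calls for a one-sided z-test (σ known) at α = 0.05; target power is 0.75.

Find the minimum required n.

Set Φ(δ − 1.645) = 0.75; then δ − 1.645 = Φ⁻¹(0.75) = 0.674, giving δ = 2.319.
δ = d·√n ⇒ n = (δ/d)² = (2.319 / 0.96)² = 5.84.
Round up to the next whole unit.

n = 6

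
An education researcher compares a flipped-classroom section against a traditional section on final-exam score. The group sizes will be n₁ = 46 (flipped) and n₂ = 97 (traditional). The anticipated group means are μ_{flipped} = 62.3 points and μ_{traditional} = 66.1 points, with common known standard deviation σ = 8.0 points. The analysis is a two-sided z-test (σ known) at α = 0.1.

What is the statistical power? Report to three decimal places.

Standardized effect: d = |μ_{flipped} − μ_{traditional}| / σ = |62.3 − 66.1| / 8.0 = 0.4750
Noncentrality parameter: δ = d / √(1/n₁ + 1/n₂) = 0.4750 / √(1/46 + 1/97) = 2.6533
Critical value for a two-sided test at α = 0.1: z_{α/2} = 1.645.
Power = Φ(δ − 1.645) + Φ(−δ − 1.645) = Φ(1.008) + Φ(-4.298) = 0.8434 + 0.0000 = 0.8434.

Power ≈ 0.843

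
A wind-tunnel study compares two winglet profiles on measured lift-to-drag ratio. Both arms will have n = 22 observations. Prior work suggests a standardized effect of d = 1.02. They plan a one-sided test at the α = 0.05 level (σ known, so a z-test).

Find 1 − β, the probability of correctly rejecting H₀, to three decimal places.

Power ≈ 0.959

Noncentrality parameter: λ = d·√(n/2) = 1.02 × √(22/2) = 3.3830
Critical value for a one-sided test at α = 0.05: z_α = 1.645.
Power = P(Z > 1.645 − λ) = Φ(1.738) = 0.9589.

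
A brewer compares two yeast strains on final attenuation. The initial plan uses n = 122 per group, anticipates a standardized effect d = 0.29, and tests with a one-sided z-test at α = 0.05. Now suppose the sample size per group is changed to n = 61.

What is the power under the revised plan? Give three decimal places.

With n = 61 per group: δ = d·√(n/2) = 0.29 × √(61/2) = 1.6016. Critical value z_{0.05} = 1.645.
Revised power = P(Z > 1.645 − δ) = Φ(-0.043) = 0.4827.

Power ≈ 0.483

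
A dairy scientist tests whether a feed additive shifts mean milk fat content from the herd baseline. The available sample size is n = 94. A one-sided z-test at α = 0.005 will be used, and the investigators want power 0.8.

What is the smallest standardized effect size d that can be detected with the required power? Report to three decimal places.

Required noncentrality: δ = z_{0.005} + z_{0.20} = 2.576 + 0.842 = 3.417.
δ = d·√n ⇒ d = δ/√n = 3.417/√94 = 0.3525.

d ≈ 0.352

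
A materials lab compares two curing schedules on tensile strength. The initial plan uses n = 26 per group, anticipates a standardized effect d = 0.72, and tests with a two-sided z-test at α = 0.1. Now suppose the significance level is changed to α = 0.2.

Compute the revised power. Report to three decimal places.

δ = d·√(n/2) = 0.72 × √(26/2) = 2.5960 (unchanged). New critical value: z_{0.1} = 1.282.
Revised power = Φ(δ − 1.282) + Φ(−δ − 1.282) = Φ(1.314) + Φ(-3.878) = 0.9057 + 0.0001 = 0.9057.

Power ≈ 0.906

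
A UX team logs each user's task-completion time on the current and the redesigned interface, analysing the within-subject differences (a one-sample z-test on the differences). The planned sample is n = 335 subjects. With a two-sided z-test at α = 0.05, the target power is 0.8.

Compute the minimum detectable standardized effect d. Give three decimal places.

d ≈ 0.153

Required noncentrality: δ = z_{0.025} + z_{0.20} = 1.960 + 0.842 = 2.802.
(Lower-tail contribution to power is negligible for δ > 0.)
δ = d·√n ⇒ d = δ/√n = 2.802/√335 = 0.1531.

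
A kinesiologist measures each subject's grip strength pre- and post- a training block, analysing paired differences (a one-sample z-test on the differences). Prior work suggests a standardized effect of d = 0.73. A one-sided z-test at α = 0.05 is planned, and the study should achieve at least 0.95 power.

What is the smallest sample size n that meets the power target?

Set Φ(δ − 1.645) = 0.95; then δ − 1.645 = Φ⁻¹(0.95) = 1.645, giving δ = 3.290.
δ = d·√n ⇒ n = (δ/d)² = (3.290 / 0.73)² = 20.31.
Rounding up, n = 21.

n = 21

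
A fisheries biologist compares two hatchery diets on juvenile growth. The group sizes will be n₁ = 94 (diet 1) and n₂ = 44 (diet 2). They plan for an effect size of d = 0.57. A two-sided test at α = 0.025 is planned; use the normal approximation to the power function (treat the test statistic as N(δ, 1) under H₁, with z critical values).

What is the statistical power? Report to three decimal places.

Power ≈ 0.810

Noncentrality parameter: δ = d / √(1/n₁ + 1/n₂) = 0.57 / √(1/94 + 1/44) = 3.1205
Two-sided α = 0.025 → critical value z_{0.0125} = 2.241.
Power = Φ(δ − 2.241) + Φ(−δ − 2.241) = Φ(0.879) + Φ(-5.362) = 0.8103 + 0.0000 = 0.8103.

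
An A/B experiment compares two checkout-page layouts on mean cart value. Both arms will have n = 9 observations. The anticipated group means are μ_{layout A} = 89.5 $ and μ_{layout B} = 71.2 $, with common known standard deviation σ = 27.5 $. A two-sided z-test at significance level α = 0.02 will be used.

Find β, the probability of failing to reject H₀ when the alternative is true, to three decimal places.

Standardized effect: d = |μ_{layout A} − μ_{layout B}| / σ = |89.5 − 71.2| / 27.5 = 0.6655
Noncentrality parameter: δ = d·√(n/2) = 0.6655 × √(9/2) = 1.4116
Critical value for a two-sided test at α = 0.02: z_{α/2} = 2.326.
Power = Φ(δ − 2.326) + Φ(−δ − 2.326) = Φ(-0.915) + Φ(-3.738) = 0.1802 + 0.0001 = 0.1803.
Type II error: β = 1 − power = 1 − 0.1803 = 0.8197.

β ≈ 0.820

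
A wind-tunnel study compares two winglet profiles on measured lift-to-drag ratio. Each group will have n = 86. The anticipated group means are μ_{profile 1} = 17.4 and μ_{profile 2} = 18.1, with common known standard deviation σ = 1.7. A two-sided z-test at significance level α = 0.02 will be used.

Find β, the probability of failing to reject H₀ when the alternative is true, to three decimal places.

β ≈ 0.354

Standardized effect: d = |μ_{profile 1} − μ_{profile 2}| / σ = |17.4 − 18.1| / 1.7 = 0.4118
Noncentrality parameter: δ = d·√(n/2) = 0.4118 × √(86/2) = 2.7001
Two-sided α = 0.02 → critical value z_{0.01} = 2.326.
Power = Φ(δ − 2.326) + Φ(−δ − 2.326) = Φ(0.374) + Φ(-5.026) = 0.6457 + 0.0000 = 0.6457.
Type II error: β = 1 − power = 1 − 0.6457 = 0.3543.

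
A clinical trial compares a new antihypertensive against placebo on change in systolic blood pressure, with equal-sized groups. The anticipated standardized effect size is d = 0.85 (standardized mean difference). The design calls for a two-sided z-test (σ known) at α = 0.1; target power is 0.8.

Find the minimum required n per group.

Set Φ(δ − 1.645) = 0.8; then δ − 1.645 = Φ⁻¹(0.8) = 0.842, giving δ = 2.486.
(The Φ(−δ − z_{α/2}) term is vanishingly small for δ > 0 and is dropped in the standard sample-size formula.)
δ = d·√(n/2) ⇒ n = 2(δ/d)² = 2 × (2.486 / 0.85)² = 17.11.
Rounding up, n = 18 per group.

n = 18 per group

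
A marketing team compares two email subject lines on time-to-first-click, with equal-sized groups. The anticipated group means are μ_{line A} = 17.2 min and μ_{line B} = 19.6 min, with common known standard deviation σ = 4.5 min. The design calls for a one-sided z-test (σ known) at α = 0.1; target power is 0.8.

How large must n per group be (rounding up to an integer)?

n = 32 per group

Standardized effect: d = |μ_{line A} − μ_{line B}| / σ = |17.2 − 19.6| / 4.5 = 0.5333
Set Φ(δ − 1.282) = 0.8; then δ − 1.282 = Φ⁻¹(0.8) = 0.842, giving δ = 2.123.
δ = d·√(n/2) ⇒ n = 2(δ/d)² = 2 × (2.123 / 0.5333)² = 31.70.
Rounding up, n = 32 per group.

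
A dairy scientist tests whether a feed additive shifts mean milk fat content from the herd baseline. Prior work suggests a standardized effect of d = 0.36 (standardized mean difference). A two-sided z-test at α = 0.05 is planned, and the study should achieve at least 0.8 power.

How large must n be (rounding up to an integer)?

Set Φ(δ − 1.960) = 0.8; then δ − 1.960 = Φ⁻¹(0.8) = 0.842, giving δ = 2.802.
(For δ > 0 the lower-tail rejection region contributes negligibly to power, so the one-term inversion is standard.)
δ = d·√n ⇒ n = (δ/d)² = (2.802 / 0.36)² = 60.56.
Round up to the next whole unit.

n = 61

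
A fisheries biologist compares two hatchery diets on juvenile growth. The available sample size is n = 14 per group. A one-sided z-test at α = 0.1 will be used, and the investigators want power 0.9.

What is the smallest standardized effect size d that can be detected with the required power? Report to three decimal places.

Required noncentrality: δ = z_{0.1} + z_{0.10} = 1.282 + 1.282 = 2.563.
δ = d·√(n/2) ⇒ d = δ/√(n/2) = 2.563/√(14/2) = 0.9688.

d ≈ 0.969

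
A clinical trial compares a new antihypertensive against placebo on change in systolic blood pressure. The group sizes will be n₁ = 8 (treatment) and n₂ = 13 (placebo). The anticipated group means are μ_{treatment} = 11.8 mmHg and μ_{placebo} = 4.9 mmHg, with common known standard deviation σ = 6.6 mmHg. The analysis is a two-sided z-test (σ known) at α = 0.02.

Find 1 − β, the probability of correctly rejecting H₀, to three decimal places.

Power ≈ 0.500

Standardized effect: d = |μ_{treatment} − μ_{placebo}| / σ = |11.8 − 4.9| / 6.6 = 1.0455
Noncentrality parameter: δ = d / √(1/n₁ + 1/n₂) = 1.0455 / √(1/8 + 1/13) = 2.3265
Critical value for a two-sided test at α = 0.02: z_{α/2} = 2.326.
Power = Φ(δ − 2.326) + Φ(−δ − 2.326) = Φ(0.000) + Φ(-4.653) = 0.5001 + 0.0000 = 0.5001.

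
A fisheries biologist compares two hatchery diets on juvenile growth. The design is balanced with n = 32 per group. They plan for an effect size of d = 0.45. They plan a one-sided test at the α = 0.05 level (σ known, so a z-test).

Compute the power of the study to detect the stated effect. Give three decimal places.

Noncentrality parameter: λ = d·√(n/2) = 0.45 × √(32/2) = 1.8000
Critical value for a one-sided test at α = 0.05: z_α = 1.645.
Power = P(Z > 1.645 − λ) = Φ(0.155) = 0.5616.

Power ≈ 0.562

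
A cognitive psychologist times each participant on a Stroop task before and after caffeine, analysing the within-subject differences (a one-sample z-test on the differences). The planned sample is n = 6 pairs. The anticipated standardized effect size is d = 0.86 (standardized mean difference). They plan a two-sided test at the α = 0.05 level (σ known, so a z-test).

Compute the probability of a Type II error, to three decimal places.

β ≈ 0.442

Noncentrality parameter: δ = d·√n = 0.86 × √6 = 2.1066
Two-sided α = 0.05 → critical value z_{0.025} = 1.960.
Power = Φ(δ − 1.960) + Φ(−δ − 1.960) = Φ(0.147) + Φ(-4.067) = 0.5583 + 0.0000 = 0.5583.
Type II error: β = 1 − power = 1 − 0.5583 = 0.4417.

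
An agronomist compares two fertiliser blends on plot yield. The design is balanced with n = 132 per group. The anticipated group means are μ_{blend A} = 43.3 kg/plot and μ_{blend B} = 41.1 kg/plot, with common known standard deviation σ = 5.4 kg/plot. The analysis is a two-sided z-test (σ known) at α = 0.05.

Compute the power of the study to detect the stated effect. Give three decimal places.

Power ≈ 0.911

Standardized effect: d = |μ_{blend A} − μ_{blend B}| / σ = |43.3 − 41.1| / 5.4 = 0.4074
Noncentrality parameter: δ = d·√(n/2) = 0.4074 × √(132/2) = 3.3098
Two-sided α = 0.05 → critical value z_{0.025} = 1.960.
Power = Φ(δ − 1.960) + Φ(−δ − 1.960) = Φ(1.350) + Φ(-5.270) = 0.9115 + 0.0000 = 0.9115.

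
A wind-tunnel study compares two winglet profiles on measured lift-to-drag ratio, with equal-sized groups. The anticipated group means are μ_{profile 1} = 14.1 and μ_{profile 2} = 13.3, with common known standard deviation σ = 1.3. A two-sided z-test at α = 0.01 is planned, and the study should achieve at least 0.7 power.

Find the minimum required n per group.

Standardized effect: d = |μ_{profile 1} − μ_{profile 2}| / σ = |14.1 − 13.3| / 1.3 = 0.6154
For power 0.7 need Φ(δ − z_{0.005}) = 0.7, so δ = z_{0.005} + z_{0.30} = 2.576 + 0.524 = 3.100.
(Ignoring the negligible lower-tail rejection probability gives the usual closed-form inversion.)
δ = d·√(n/2) ⇒ n = 2(δ/d)² = 2 × (3.100 / 0.6154)² = 50.76.
Round up to the next whole unit.

n = 51 per group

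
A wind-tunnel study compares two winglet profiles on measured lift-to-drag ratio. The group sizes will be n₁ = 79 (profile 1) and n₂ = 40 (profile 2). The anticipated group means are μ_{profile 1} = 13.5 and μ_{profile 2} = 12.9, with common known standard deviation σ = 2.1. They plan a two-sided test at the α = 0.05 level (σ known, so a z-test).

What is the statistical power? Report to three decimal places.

Standardized effect: d = |μ_{profile 1} − μ_{profile 2}| / σ = |13.5 − 12.9| / 2.1 = 0.2857
Noncentrality parameter: δ = d / √(1/n₁ + 1/n₂) = 0.2857 / √(1/79 + 1/40) = 1.4723
Critical value for a two-sided test at α = 0.05: z_{α/2} = 1.960.
Power = Φ(δ − 1.960) + Φ(−δ − 1.960) = Φ(-0.488) + Φ(-3.432) = 0.3129 + 0.0003 = 0.3132.

Power ≈ 0.313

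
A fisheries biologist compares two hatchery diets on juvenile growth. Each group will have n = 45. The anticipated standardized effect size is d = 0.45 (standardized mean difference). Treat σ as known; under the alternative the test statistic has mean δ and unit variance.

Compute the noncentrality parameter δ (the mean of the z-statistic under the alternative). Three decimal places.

δ ≈ 2.135

δ = d·√(n/2) = 0.45 × √(45/2) = 2.1345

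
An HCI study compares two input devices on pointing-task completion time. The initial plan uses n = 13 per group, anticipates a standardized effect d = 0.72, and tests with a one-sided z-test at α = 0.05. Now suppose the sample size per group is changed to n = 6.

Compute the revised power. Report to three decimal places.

Power ≈ 0.345

With n = 6 per group: δ = d·√(n/2) = 0.72 × √(6/2) = 1.2471. Critical value z_{0.05} = 1.645.
Revised power = Φ(δ − 1.645) = Φ(-0.398) = 0.3454.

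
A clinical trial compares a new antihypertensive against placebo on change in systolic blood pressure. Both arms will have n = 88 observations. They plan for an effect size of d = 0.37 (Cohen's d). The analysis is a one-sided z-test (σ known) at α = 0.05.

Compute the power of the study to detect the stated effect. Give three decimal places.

Power ≈ 0.791

Noncentrality parameter: δ = d·√(n/2) = 0.37 × √(88/2) = 2.4543
Critical value for a one-sided test at α = 0.05: z_α = 1.645.
Power = P(Z > 1.645 − δ) = Φ(0.809) = 0.7909.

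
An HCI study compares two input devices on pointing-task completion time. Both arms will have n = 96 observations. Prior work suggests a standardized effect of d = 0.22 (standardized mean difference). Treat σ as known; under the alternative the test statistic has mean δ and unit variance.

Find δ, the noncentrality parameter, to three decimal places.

δ ≈ 1.524

The noncentrality parameter scales effect size by the design's sample-size factor: δ = d·√(n/2) = 0.22 × √(96/2) = 1.5242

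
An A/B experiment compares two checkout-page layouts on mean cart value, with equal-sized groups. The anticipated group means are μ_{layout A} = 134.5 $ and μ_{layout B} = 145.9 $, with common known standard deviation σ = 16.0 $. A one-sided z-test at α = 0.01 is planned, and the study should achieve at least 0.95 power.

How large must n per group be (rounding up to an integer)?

n = 63 per group

Standardized effect: d = |μ_{layout A} − μ_{layout B}| / σ = |134.5 − 145.9| / 16.0 = 0.7125
Set Φ(δ − 2.326) = 0.95; then δ − 2.326 = Φ⁻¹(0.95) = 1.645, giving δ = 3.971.
δ = d·√(n/2) ⇒ n = 2(δ/d)² = 2 × (3.971 / 0.7125)² = 62.13.
Rounding up, n = 63 per group.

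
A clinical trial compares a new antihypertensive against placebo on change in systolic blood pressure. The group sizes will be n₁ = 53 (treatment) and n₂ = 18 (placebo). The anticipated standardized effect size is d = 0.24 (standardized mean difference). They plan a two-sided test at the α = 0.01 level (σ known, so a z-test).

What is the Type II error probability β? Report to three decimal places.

Noncentrality parameter: δ = d / √(1/n₁ + 1/n₂) = 0.24 / √(1/53 + 1/18) = 0.8797
Two-sided α = 0.01 → critical value z_{0.005} = 2.576.
Power = Φ(δ − 2.576) + Φ(−δ − 2.576) = Φ(-1.696) + Φ(-3.456) = 0.0449 + 0.0003 = 0.0452.
Type II error: β = 1 − power = 1 − 0.0452 = 0.9548.

β ≈ 0.955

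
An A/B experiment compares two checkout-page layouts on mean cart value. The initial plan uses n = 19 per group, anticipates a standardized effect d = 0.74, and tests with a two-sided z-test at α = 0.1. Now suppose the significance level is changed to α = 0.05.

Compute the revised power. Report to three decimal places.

δ = d·√(n/2) = 0.74 × √(19/2) = 2.2808 (unchanged). New critical value: z_{0.025} = 1.960.
Revised power = Φ(δ − 1.960) + Φ(−δ − 1.960) = Φ(0.321) + Φ(-4.241) = 0.6258 + 0.0000 = 0.6259.

Power ≈ 0.626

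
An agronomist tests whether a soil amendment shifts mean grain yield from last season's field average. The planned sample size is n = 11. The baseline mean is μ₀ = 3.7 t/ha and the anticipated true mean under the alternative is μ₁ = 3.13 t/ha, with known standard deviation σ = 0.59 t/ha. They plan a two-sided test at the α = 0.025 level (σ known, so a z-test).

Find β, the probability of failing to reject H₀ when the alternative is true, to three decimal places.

Standardized effect: d = |μ₁ − μ₀| / σ = |3.13 − 3.7| / 0.59 = 0.9661
Noncentrality parameter: δ = d·√n = 0.9661 × √11 = 3.2042
Two-sided α = 0.025 → critical value z_{0.0125} = 2.241.
Power = Φ(δ − 2.241) + Φ(−δ − 2.241) = Φ(0.963) + Φ(-5.446) = 0.8322 + 0.0000 = 0.8322.
Type II error: β = 1 − power = 1 − 0.8322 = 0.1678.

β ≈ 0.168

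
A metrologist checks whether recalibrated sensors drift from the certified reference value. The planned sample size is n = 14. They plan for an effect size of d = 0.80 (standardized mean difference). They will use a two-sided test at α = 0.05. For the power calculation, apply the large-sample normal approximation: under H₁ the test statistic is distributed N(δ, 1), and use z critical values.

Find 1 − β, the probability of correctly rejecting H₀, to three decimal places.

Noncentrality parameter: λ = d·√n = 0.80 × √14 = 2.9933
Two-sided α = 0.05 → critical value z_{0.025} = 1.960.
Power = Φ(λ − 1.960) + Φ(−λ − 1.960) = Φ(1.033) + Φ(-4.953) = 0.8493 + 0.0000 = 0.8493.

Power ≈ 0.849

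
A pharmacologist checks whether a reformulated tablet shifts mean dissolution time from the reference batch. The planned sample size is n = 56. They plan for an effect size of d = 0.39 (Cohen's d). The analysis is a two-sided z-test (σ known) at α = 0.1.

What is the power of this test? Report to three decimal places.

Noncentrality parameter: δ = d·√n = 0.39 × √56 = 2.9185
Two-sided α = 0.1 → critical value z_{0.05} = 1.645.
Power = Φ(δ − 1.645) + Φ(−δ − 1.645) = Φ(1.274) + Φ(-4.563) = 0.8986 + 0.0000 = 0.8986.

Power ≈ 0.899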